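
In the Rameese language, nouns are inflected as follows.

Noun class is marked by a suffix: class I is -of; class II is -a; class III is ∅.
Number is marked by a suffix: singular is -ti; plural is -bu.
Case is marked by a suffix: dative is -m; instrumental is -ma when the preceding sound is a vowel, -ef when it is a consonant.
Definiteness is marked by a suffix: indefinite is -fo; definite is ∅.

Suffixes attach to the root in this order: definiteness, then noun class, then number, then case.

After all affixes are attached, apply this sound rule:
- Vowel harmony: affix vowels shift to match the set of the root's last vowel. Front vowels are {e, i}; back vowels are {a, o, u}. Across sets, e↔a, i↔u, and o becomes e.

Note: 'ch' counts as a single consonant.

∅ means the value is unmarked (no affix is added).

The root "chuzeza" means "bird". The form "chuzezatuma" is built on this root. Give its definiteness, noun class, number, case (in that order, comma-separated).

Segment: chuzeza-ti-ma.
definiteness: ∅ → definite.
noun class: ∅ → class III.
number: -ti → singular.
case: -ma/ef → instrumental.

definite, class III, singular, instrumental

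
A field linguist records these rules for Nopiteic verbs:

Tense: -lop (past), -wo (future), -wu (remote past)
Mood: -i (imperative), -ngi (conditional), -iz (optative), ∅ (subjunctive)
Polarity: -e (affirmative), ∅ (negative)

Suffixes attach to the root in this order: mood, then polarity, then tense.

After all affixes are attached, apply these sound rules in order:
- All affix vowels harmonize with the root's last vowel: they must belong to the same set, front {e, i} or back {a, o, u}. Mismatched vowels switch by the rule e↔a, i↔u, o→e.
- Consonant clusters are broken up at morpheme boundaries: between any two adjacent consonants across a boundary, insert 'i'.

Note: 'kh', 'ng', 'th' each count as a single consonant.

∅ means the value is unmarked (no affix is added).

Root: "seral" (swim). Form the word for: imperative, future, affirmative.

seraluawo

Attach mood imperative -i → serali.
Attach polarity affirmative -e → seralie.
Attach tense future -wo → seraliewo.
Apply vowel harmony: seraliewo → seraluawo.
Epenthesis: no change.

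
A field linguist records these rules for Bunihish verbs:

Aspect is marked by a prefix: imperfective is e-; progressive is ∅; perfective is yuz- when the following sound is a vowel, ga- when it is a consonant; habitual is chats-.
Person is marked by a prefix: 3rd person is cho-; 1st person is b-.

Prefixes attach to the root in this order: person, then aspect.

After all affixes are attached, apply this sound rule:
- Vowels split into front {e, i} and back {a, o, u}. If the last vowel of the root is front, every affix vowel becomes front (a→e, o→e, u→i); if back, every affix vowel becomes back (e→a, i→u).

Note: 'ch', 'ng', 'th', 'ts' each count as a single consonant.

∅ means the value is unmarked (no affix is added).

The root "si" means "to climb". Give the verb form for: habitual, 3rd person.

chetschesi

Attach person 3rd person cho- → chosi.
Attach aspect habitual chats- → chatschosi.
Apply vowel harmony: chatschosi → chetschesi.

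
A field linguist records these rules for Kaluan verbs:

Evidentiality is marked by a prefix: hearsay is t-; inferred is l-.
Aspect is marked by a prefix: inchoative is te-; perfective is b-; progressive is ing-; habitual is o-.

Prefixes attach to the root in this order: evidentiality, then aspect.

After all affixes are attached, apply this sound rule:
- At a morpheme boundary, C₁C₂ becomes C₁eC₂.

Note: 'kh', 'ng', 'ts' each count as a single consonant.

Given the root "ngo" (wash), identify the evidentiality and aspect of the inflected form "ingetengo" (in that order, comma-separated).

hearsay, progressive

Segment: ing-t-ngo.
evidentiality: t- → hearsay.
aspect: ing- → progressive.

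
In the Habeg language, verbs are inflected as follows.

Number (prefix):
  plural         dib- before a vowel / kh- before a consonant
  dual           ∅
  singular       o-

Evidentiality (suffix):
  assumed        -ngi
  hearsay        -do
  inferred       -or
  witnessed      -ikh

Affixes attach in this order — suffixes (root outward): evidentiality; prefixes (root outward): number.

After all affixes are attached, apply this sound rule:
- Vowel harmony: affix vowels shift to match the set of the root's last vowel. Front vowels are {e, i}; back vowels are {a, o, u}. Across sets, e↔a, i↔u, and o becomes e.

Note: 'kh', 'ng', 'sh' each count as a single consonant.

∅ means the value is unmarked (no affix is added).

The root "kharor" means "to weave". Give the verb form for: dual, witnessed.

Attach evidentiality witnessed -ikh → kharorikh.
number = dual: zero marking, form stays kharorikh.
Apply vowel harmony: kharorikh → kharorukh.

kharorukh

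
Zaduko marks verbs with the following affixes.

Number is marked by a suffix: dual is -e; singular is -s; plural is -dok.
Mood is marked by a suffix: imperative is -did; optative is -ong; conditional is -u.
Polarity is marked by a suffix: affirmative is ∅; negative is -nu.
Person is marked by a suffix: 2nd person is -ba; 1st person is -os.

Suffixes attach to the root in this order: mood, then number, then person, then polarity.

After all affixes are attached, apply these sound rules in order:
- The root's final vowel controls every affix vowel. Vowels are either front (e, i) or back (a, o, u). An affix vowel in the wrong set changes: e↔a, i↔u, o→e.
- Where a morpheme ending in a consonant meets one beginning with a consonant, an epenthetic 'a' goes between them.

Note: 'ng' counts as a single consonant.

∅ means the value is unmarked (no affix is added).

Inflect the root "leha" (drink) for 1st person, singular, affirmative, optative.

lehaongasos

Attach mood optative -ong → lehaong.
Attach number singular -s → lehaongs.
Attach person 1st person -os → lehaongsos.
polarity = affirmative: zero marking, form stays lehaongsos.
Vowel harmony: no change.
Apply epenthesis: lehaongsos → lehaongasos.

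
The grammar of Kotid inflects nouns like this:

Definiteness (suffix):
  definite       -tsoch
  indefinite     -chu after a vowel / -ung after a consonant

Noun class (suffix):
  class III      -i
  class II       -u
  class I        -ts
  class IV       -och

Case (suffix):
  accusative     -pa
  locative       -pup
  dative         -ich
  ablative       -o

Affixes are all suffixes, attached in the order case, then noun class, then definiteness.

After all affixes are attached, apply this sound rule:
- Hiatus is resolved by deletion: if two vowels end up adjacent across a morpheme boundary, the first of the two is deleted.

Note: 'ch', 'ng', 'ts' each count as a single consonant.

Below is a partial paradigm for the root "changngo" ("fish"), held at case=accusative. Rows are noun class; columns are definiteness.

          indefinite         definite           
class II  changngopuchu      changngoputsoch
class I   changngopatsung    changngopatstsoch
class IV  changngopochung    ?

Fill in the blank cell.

Attach case accusative -pa → changngopa.
Attach noun class class IV -och → changngopaoch.
Attach definiteness definite -tsoch → changngopaochtsoch.
Apply vowel deletion: changngopaochtsoch → changngopochtsoch.

changngopochtsoch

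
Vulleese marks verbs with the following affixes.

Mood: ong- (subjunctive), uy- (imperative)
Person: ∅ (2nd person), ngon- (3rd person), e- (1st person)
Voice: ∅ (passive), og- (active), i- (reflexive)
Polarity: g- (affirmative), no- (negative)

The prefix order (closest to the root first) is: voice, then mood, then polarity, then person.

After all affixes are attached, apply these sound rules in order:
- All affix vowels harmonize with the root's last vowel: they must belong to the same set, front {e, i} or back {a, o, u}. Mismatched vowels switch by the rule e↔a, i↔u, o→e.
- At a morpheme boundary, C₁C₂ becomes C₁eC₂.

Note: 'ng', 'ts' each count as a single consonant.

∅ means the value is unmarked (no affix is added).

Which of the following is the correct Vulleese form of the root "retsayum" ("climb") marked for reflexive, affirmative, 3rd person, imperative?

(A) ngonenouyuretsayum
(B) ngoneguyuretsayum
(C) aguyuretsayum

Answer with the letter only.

B

Attach voice reflexive i- → iretsayum.
Attach mood imperative uy- → uyiretsayum.
Attach polarity affirmative g- → guyiretsayum.
Attach person 3rd person ngon- → ngonguyiretsayum.
Apply vowel harmony: ngonguyiretsayum → ngonguyuretsayum.
Apply epenthesis: ngonguyuretsayum → ngoneguyuretsayum.
So the correct form is ngoneguyuretsayum, option (B).
(A) ngonenouyuretsayum is wrong: it uses negative instead of affirmative for polarity.
(C) aguyuretsayum is wrong: it uses 1st person instead of 3rd person for person.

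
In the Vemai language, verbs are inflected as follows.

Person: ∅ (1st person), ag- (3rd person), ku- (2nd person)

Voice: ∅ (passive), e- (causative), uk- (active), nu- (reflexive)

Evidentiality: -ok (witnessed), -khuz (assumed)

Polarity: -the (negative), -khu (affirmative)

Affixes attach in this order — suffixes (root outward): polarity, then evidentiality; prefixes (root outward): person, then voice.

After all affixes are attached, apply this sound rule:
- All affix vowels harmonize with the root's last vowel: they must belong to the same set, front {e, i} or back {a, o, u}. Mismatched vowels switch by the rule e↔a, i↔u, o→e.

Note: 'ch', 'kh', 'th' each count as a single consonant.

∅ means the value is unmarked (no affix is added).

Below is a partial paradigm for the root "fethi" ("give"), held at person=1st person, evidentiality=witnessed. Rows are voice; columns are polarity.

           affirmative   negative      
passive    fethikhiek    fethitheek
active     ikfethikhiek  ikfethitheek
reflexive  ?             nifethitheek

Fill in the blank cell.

nifethikhiek

person = 1st person: zero marking, form stays fethi.
Attach polarity affirmative -khu → fethikhu.
Attach voice reflexive nu- → nufethikhu.
Attach evidentiality witnessed -ok → nufethikhuok.
Apply vowel harmony: nufethikhuok → nifethikhiek.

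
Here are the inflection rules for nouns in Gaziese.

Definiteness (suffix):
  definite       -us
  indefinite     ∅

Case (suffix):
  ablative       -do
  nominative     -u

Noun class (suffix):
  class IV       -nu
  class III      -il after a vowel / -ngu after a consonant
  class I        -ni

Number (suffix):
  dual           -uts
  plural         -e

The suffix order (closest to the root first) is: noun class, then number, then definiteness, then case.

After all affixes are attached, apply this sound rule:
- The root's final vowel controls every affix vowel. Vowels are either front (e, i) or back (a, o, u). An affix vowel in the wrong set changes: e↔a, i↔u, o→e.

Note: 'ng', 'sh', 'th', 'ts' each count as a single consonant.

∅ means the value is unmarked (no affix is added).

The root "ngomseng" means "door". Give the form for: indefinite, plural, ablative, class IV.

Attach noun class class IV -nu → ngomsengnu.
Attach number plural -e → ngomsengnue.
definiteness = indefinite: zero marking, form stays ngomsengnue.
Attach case ablative -do → ngomsengnuedo.
Apply vowel harmony: ngomsengnuedo → ngomsengniede.

ngomsengniede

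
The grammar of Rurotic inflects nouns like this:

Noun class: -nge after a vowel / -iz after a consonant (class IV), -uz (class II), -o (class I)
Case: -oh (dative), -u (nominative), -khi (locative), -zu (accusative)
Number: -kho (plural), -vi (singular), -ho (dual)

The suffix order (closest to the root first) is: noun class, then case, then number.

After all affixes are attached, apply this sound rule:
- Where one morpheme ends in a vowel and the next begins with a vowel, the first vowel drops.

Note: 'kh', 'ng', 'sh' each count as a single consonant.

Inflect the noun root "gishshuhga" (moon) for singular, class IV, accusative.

gishshuhgangezuvi

Attach noun class class IV -nge (after vowel 'a') → gishshuhgange.
Attach case accusative -zu → gishshuhgangezu.
Attach number singular -vi → gishshuhgangezuvi.
Vowel deletion: no change.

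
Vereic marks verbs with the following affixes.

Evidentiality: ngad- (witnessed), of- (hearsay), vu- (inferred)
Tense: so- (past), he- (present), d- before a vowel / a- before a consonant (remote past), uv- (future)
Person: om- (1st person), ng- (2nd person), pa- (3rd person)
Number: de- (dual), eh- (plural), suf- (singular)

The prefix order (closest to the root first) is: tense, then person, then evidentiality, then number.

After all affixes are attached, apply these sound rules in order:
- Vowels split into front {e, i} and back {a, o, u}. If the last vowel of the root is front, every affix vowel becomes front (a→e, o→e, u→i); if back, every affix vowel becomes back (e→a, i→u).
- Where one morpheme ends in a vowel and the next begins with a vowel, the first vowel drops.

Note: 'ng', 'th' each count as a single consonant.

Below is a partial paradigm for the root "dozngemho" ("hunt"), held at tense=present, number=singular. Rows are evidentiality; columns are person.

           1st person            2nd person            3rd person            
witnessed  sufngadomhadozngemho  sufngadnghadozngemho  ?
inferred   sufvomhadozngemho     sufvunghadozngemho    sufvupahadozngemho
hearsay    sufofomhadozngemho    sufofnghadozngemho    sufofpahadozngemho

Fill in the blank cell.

Attach tense present he- → hedozngemho.
Attach person 3rd person pa- → pahedozngemho.
Attach evidentiality witnessed ngad- → ngadpahedozngemho.
Attach number singular suf- → sufngadpahedozngemho.
Apply vowel harmony: sufngadpahedozngemho → sufngadpahadozngemho.
Vowel deletion: no change.

sufngadpahadozngemho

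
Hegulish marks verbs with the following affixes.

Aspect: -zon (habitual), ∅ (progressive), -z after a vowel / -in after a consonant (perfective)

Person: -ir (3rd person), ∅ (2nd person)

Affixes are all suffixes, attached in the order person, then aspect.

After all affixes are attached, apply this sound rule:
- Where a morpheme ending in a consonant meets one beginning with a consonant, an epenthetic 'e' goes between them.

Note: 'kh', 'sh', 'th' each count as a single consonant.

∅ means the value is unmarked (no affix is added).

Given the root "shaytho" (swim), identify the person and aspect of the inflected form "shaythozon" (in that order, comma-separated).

2nd person, habitual

Segment: shaytho-zon.
person: ∅ → 2nd person.
aspect: -zon → habitual.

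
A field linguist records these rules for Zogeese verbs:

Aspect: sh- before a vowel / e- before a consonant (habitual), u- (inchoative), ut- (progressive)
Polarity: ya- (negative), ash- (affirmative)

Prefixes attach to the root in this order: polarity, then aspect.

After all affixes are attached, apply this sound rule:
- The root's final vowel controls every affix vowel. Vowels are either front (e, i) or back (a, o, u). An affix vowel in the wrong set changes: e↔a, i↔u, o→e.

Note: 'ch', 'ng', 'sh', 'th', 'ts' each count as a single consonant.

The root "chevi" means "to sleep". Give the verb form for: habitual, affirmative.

Attach polarity affirmative ash- → ashchevi.
Attach aspect habitual sh- (before vowel 'a') → shashchevi.
Apply vowel harmony: shashchevi → sheshchevi.

sheshchevi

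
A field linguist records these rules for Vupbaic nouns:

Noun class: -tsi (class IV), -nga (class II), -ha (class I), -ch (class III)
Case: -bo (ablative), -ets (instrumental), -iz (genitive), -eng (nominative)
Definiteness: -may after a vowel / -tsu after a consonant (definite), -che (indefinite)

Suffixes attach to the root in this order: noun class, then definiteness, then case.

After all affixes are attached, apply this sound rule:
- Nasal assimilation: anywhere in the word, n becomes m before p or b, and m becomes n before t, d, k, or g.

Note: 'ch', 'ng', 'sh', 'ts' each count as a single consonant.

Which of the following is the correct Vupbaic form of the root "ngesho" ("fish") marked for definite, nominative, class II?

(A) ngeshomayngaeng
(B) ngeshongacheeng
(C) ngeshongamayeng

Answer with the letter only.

C

Attach noun class class II -nga → ngeshonga.
Attach definiteness definite -may (after vowel 'a') → ngeshongamay.
Attach case nominative -eng → ngeshongamayeng.
Nasal assimilation: no change.
So the correct form is ngeshongamayeng, option (C).
(A) ngeshomayngaeng is wrong: it has the affixes in the wrong order.
(B) ngeshongacheeng is wrong: it uses indefinite instead of definite for definiteness.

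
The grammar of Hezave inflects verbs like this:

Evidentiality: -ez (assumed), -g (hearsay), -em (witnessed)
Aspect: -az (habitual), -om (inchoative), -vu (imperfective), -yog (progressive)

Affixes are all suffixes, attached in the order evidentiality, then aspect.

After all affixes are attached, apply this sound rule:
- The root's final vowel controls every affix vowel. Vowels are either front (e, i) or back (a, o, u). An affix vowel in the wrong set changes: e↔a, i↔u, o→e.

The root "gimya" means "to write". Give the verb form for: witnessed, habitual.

gimyaamaz

Attach evidentiality witnessed -em → gimyaem.
Attach aspect habitual -az → gimyaemaz.
Apply vowel harmony: gimyaemaz → gimyaamaz.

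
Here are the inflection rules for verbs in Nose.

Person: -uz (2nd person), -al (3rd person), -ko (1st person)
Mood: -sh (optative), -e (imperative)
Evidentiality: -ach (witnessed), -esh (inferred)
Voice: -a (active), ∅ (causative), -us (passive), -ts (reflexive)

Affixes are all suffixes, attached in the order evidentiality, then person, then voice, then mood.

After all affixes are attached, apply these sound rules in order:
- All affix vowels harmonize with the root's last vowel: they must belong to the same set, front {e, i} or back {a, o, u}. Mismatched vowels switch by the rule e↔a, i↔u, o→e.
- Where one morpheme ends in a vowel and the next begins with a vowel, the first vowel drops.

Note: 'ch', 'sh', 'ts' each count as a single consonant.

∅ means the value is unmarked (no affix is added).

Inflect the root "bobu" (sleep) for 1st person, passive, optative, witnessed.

Attach evidentiality witnessed -ach → bobuach.
Attach person 1st person -ko → bobuachko.
Attach voice passive -us → bobuachkous.
Attach mood optative -sh → bobuachkoussh.
Vowel harmony: no change.
Apply vowel deletion: bobuachkoussh → bobachkussh.

bobachkussh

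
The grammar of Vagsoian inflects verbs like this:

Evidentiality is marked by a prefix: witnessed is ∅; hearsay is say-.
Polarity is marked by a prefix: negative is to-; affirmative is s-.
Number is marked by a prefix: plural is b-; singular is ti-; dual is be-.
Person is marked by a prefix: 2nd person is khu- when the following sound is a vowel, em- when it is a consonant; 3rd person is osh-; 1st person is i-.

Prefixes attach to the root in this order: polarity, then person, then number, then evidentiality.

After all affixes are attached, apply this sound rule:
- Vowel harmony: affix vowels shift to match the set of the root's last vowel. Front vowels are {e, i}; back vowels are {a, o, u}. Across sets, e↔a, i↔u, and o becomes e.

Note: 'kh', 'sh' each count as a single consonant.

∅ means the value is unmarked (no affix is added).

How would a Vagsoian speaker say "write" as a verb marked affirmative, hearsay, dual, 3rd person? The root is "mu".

saybaoshsmu

Attach polarity affirmative s- → smu.
Attach person 3rd person osh- → oshsmu.
Attach number dual be- → beoshsmu.
Attach evidentiality hearsay say- → saybeoshsmu.
Apply vowel harmony: saybeoshsmu → saybaoshsmu.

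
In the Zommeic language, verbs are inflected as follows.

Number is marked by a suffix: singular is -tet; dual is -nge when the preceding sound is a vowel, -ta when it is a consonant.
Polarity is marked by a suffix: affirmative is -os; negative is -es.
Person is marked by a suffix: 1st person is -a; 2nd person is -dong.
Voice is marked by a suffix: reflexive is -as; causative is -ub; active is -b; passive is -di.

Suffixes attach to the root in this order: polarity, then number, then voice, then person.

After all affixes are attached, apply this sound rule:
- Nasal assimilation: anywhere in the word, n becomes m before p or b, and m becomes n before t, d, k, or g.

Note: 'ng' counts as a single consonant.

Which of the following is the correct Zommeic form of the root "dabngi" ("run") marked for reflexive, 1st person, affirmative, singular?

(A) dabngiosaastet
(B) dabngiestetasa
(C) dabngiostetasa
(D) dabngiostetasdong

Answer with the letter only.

Attach polarity affirmative -os → dabngios.
Attach number singular -tet → dabngiostet.
Attach voice reflexive -as → dabngiostetas.
Attach person 1st person -a → dabngiostetasa.
Nasal assimilation: no change.
So the correct form is dabngiostetasa, option (C).
(B) dabngiestetasa is wrong: it uses negative instead of affirmative for polarity.
(D) dabngiostetasdong is wrong: it uses 2nd person instead of 1st person for person.
(A) dabngiosaastet is wrong: it has the affixes in the wrong order.

C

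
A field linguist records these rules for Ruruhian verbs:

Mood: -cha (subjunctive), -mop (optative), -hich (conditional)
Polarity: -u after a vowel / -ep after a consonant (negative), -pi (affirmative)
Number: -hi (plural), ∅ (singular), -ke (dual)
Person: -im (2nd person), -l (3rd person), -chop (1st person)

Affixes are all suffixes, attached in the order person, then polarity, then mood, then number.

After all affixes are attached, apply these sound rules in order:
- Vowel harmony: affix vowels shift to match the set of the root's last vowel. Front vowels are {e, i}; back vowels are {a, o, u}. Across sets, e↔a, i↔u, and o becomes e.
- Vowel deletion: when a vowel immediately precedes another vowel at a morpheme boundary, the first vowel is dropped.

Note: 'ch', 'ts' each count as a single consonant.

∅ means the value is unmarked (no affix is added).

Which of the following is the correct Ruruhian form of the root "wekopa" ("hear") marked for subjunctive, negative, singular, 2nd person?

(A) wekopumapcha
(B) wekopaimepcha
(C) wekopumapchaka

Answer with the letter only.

A

Attach person 2nd person -im → wekopaim.
Attach polarity negative -ep (after consonant 'm') → wekopaimep.
Attach mood subjunctive -cha → wekopaimepcha.
number = singular: zero marking, form stays wekopaimepcha.
Apply vowel harmony: wekopaimepcha → wekopaumapcha.
Apply vowel deletion: wekopaumapcha → wekopumapcha.
So the correct form is wekopumapcha, option (A).
(B) wekopaimepcha is wrong: it fails to apply the sound rule(s).
(C) wekopumapchaka is wrong: it uses dual instead of singular for number.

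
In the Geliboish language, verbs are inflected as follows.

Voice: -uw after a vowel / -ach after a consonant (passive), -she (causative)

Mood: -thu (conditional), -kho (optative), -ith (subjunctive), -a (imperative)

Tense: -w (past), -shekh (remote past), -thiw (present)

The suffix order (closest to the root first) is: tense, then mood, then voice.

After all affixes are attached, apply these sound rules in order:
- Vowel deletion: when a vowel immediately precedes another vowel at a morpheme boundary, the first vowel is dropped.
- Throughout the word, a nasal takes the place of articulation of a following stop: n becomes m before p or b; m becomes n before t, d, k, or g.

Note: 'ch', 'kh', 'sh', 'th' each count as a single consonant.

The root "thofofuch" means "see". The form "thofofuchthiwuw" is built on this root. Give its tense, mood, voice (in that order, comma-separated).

Segment: thofofuch-thiw-a-uw.
tense: -thiw → present.
mood: -a → imperative.
voice: -uw/ach → passive.

present, imperative, passive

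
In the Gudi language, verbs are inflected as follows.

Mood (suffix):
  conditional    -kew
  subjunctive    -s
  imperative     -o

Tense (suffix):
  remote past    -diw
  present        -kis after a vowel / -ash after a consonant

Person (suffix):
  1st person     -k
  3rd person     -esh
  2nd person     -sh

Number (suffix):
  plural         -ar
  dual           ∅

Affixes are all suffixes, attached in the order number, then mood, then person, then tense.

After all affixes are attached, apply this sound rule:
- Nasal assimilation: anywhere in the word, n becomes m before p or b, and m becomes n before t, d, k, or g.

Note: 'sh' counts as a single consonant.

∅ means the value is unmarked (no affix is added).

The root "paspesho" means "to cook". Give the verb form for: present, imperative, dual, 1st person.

number = dual: zero marking, form stays paspesho.
Attach mood imperative -o → paspeshoo.
Attach person 1st person -k → paspeshook.
Attach tense present -ash (after consonant 'k') → paspeshookash.
Nasal assimilation: no change.

paspeshookash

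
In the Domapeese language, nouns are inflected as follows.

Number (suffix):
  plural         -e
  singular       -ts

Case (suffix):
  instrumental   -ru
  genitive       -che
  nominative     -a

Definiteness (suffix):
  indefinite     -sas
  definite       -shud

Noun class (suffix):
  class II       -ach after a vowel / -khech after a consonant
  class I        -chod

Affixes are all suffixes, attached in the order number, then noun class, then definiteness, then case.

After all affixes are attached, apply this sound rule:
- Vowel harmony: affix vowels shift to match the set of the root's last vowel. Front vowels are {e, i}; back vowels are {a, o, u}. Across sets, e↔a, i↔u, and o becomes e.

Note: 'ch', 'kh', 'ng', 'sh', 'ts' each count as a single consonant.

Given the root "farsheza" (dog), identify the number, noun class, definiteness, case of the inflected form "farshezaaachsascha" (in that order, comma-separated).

Segment: farsheza-e-ach-sas-che.
number: -e → plural.
noun class: -ach/khech → class II.
definiteness: -sas → indefinite.
case: -che → genitive.

plural, class II, indefinite, genitive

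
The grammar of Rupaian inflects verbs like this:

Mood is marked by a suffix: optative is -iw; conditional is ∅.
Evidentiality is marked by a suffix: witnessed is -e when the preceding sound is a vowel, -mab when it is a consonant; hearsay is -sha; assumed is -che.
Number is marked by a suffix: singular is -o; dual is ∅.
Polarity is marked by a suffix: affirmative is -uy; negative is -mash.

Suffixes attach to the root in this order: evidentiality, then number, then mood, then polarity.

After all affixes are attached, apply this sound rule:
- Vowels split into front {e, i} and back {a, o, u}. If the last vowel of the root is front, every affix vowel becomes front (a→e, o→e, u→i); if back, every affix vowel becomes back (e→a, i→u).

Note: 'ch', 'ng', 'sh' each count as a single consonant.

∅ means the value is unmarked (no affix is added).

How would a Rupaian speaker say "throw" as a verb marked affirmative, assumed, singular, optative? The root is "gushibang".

Attach evidentiality assumed -che → gushibangche.
Attach number singular -o → gushibangcheo.
Attach mood optative -iw → gushibangcheoiw.
Attach polarity affirmative -uy → gushibangcheoiwuy.
Apply vowel harmony: gushibangcheoiwuy → gushibangchaouwuy.

gushibangchaouwuy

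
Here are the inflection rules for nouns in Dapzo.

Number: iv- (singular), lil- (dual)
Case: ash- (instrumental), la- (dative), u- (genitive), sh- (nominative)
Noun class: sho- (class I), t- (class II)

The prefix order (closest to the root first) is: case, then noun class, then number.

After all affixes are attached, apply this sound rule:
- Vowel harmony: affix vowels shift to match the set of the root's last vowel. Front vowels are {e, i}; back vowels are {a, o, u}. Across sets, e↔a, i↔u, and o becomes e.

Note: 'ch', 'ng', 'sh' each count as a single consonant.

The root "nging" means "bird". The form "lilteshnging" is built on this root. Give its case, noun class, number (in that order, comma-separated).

instrumental, class II, dual

Segment: lil-t-ash-nging.
case: ash- → instrumental.
noun class: t- → class II.
number: lil- → dual.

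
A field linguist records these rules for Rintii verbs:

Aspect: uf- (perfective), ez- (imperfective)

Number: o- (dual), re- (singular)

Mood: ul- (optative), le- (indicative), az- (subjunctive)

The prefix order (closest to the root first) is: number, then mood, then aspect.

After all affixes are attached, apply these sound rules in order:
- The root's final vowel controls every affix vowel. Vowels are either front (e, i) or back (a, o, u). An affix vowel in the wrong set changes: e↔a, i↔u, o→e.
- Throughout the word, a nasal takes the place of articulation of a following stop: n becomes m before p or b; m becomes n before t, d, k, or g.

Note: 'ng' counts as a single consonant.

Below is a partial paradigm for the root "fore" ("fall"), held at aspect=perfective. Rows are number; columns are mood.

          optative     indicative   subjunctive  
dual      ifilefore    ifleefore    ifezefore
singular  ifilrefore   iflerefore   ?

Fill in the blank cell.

Attach number singular re- → refore.
Attach mood subjunctive az- → azrefore.
Attach aspect perfective uf- → ufazrefore.
Apply vowel harmony: ufazrefore → ifezrefore.
Nasal assimilation: no change.

ifezrefore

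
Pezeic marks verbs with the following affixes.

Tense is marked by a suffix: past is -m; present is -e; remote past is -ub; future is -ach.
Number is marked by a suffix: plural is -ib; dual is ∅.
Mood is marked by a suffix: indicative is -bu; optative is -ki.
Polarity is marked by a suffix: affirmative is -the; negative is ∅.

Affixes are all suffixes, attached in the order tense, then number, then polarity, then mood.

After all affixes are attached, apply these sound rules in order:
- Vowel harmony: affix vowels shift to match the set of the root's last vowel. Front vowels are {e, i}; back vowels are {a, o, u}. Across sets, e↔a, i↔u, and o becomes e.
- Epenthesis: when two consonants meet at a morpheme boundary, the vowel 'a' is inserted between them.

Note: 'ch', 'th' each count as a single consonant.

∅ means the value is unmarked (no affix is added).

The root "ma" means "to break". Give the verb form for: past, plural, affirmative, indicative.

mamubathabu

Attach tense past -m → mam.
Attach number plural -ib → mamib.
Attach polarity affirmative -the → mamibthe.
Attach mood indicative -bu → mamibthebu.
Apply vowel harmony: mamibthebu → mamubthabu.
Apply epenthesis: mamubthabu → mamubathabu.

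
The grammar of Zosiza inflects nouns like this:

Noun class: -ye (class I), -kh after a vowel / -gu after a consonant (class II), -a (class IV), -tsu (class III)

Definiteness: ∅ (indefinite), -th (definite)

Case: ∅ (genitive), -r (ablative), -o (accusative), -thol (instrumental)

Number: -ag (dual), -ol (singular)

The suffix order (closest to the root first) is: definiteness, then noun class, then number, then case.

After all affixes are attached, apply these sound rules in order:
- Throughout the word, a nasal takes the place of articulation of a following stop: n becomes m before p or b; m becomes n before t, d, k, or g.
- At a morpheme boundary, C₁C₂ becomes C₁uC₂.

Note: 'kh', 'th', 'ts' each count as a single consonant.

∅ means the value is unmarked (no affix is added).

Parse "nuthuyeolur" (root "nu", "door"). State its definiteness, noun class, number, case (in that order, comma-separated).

definite, class I, singular, ablative

Segment: nu-th-ye-ol-r.
definiteness: -th → definite.
noun class: -ye → class I.
number: -ol → singular.
case: -r → ablative.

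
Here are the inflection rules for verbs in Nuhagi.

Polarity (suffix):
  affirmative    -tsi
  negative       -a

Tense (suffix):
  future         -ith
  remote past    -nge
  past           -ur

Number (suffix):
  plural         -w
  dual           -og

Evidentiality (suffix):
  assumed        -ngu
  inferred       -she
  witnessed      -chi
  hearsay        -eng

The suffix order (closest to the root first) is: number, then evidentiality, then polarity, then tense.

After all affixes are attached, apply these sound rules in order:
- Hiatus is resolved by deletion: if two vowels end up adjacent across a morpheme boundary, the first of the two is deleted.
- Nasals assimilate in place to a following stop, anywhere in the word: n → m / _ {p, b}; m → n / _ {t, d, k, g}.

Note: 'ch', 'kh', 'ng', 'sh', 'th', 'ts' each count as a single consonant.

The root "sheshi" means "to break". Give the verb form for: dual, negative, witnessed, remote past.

sheshogchange

Attach number dual -og → sheshiog.
Attach evidentiality witnessed -chi → sheshiogchi.
Attach polarity negative -a → sheshiogchia.
Attach tense remote past -nge → sheshiogchiange.
Apply vowel deletion: sheshiogchiange → sheshogchange.
Nasal assimilation: no change.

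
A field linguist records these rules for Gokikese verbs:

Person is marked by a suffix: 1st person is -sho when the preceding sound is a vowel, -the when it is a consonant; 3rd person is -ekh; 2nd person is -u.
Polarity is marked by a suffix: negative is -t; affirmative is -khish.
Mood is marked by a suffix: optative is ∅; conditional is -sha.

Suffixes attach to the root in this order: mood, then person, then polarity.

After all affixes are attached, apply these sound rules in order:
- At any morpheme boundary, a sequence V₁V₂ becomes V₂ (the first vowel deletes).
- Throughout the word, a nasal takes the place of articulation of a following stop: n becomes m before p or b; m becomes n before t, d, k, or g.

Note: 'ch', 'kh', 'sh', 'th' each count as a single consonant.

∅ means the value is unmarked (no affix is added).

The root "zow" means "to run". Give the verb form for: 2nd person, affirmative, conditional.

Attach mood conditional -sha → zowsha.
Attach person 2nd person -u → zowshau.
Attach polarity affirmative -khish → zowshaukhish.
Apply vowel deletion: zowshaukhish → zowshukhish.
Nasal assimilation: no change.

zowshukhish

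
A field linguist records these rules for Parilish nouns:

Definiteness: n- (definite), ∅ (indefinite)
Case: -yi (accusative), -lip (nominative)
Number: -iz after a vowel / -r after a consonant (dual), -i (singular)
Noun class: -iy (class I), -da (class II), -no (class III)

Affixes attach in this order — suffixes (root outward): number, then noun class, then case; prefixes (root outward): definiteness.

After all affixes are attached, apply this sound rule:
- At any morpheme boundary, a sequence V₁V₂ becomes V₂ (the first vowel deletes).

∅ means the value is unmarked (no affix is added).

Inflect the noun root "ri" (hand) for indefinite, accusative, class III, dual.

riznoyi

Attach number dual -iz (after vowel 'i') → riiz.
Attach noun class class III -no → riizno.
definiteness = indefinite: zero marking, form stays riizno.
Attach case accusative -yi → riiznoyi.
Apply vowel deletion: riiznoyi → riznoyi.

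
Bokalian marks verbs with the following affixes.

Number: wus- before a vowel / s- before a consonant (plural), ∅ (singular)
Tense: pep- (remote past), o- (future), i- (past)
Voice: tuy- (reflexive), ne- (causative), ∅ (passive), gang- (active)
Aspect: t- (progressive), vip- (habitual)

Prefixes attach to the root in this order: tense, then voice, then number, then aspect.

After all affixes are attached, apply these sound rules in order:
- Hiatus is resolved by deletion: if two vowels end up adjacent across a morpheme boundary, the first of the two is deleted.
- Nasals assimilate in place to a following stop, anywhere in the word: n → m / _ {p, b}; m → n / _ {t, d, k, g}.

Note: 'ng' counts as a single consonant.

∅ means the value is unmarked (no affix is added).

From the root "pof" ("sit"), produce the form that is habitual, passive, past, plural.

Attach tense past i- → ipof.
voice = passive: zero marking, form stays ipof.
Attach number plural wus- (before vowel 'i') → wusipof.
Attach aspect habitual vip- → vipwusipof.
Vowel deletion: no change.
Nasal assimilation: no change.

vipwusipof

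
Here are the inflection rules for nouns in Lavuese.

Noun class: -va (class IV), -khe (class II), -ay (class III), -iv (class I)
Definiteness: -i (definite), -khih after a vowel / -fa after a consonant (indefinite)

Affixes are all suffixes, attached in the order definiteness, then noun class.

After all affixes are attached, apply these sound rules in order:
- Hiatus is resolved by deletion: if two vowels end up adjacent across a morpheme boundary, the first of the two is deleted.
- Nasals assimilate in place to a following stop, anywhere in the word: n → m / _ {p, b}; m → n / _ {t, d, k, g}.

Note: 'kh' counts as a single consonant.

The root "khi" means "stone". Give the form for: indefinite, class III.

khikhihay

Attach definiteness indefinite -khih (after vowel 'i') → khikhih.
Attach noun class class III -ay → khikhihay.
Vowel deletion: no change.
Nasal assimilation: no change.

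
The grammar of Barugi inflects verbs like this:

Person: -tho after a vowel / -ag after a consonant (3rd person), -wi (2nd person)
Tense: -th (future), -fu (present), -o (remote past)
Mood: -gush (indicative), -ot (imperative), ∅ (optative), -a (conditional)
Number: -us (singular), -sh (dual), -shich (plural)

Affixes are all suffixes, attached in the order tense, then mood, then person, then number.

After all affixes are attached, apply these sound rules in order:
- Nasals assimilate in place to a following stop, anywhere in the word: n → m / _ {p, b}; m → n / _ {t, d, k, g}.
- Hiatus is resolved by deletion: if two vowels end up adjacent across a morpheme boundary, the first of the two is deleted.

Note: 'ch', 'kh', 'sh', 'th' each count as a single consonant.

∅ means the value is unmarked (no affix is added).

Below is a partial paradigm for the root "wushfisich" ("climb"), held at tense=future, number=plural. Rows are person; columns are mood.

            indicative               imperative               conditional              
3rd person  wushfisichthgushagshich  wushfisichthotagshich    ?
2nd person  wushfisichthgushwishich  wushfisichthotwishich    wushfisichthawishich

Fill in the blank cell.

wushfisichthathoshich

Attach tense future -th → wushfisichth.
Attach mood conditional -a → wushfisichtha.
Attach person 3rd person -tho (after vowel 'a') → wushfisichthatho.
Attach number plural -shich → wushfisichthathoshich.
Nasal assimilation: no change.
Vowel deletion: no change.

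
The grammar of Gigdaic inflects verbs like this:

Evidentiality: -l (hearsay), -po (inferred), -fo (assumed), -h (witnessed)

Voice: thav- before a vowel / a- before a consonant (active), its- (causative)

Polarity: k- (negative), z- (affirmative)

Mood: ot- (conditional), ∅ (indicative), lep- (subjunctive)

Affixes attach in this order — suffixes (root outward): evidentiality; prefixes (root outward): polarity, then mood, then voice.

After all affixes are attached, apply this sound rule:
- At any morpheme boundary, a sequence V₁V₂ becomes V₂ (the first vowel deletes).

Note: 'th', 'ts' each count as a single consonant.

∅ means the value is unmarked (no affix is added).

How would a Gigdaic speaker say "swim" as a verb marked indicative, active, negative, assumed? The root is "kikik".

Attach polarity negative k- → kkikik.
mood = indicative: zero marking, form stays kkikik.
Attach evidentiality assumed -fo → kkikikfo.
Attach voice active a- (before consonant 'k') → akkikikfo.
Vowel deletion: no change.

akkikikfo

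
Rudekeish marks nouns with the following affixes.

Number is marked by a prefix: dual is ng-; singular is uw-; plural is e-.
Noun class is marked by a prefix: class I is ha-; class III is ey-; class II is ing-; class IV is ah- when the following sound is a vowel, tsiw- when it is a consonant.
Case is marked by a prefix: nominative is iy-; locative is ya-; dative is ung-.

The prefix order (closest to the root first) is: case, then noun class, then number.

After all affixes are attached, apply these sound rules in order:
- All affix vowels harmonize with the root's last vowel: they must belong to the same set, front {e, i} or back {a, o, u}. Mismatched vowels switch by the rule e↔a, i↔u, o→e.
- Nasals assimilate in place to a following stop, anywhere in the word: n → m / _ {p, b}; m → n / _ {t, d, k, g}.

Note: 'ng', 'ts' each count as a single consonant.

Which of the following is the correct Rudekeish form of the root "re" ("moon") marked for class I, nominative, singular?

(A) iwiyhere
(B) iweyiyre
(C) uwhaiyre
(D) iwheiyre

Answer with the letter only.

Attach case nominative iy- → iyre.
Attach noun class class I ha- → haiyre.
Attach number singular uw- → uwhaiyre.
Apply vowel harmony: uwhaiyre → iwheiyre.
Nasal assimilation: no change.
So the correct form is iwheiyre, option (D).
(C) uwhaiyre is wrong: it fails to apply the sound rule(s).
(B) iweyiyre is wrong: it uses class III instead of class I for noun class.
(A) iwiyhere is wrong: it has the affixes in the wrong order.

D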